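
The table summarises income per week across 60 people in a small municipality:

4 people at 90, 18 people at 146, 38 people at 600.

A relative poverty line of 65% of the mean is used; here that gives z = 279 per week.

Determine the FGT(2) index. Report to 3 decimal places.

0.099

Poor units: 4×90, 18×146 (q = 22 of N = 60).
Relative gaps: (279−90)/279 = 0.6774 (×4); (279−146)/279 = 0.4767 (×18).
Squared: 0.4589 (×4); 0.2272 (×18).
Sum = 5.926003; P₂ = 5.926003 / 60 = 0.099.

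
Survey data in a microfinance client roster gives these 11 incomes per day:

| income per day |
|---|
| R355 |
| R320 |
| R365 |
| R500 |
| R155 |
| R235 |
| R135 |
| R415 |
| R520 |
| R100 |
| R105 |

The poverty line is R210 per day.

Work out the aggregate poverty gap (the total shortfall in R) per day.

Below the line: R100, R105, R135, R155 (q = 4 of N = 11).
Individual gaps: 210−100 = 110; 210−105 = 105; 210−135 = 75; 210−155 = 55.
Aggregate gap = R345.

R345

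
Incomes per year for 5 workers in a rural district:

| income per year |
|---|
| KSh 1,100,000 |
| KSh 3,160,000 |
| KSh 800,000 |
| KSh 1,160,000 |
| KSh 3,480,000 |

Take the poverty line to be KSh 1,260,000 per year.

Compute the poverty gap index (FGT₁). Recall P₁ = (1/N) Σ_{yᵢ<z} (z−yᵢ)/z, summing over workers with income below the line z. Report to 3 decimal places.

Poor units: KSh 800,000, KSh 1,100,000, KSh 1,160,000 (q = 3 of N = 5).
Shortfall ratios: (1260000−800000)/1260000 = 0.3651; (1260000−1100000)/1260000 = 0.1270; (1260000−1160000)/1260000 = 0.0794.
Σ = 0.571429. Dividing by the full population N = 5 gives P₁ = 0.114.

0.114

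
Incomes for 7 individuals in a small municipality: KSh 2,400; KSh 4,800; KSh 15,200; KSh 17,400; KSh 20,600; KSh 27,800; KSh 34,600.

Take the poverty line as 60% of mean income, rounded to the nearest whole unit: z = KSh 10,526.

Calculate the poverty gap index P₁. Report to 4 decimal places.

Poor units: KSh 2,400, KSh 4,800 (q = 2 of N = 7).
Gap ratios (z−y)/z: (10526−2400)/10526 = 0.7720; (10526−4800)/10526 = 0.5440.
Σ = 1.315979. Dividing by the full population N = 7 gives P₁ = 0.1880.

0.1880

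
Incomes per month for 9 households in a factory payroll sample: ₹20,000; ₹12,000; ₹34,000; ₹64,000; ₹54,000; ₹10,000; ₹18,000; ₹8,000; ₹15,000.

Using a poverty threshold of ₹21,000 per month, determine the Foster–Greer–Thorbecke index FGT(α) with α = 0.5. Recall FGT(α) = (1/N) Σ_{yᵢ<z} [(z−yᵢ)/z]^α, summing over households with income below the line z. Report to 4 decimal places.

Below the line: ₹8,000, ₹10,000, ₹12,000, ₹15,000, ₹18,000, ₹20,000 (q = 6 of N = 9).
Relative gaps: (21000−8000)/21000 = 0.6190; (21000−10000)/21000 = 0.5238; (21000−12000)/21000 = 0.4286; (21000−15000)/21000 = 0.2857; (21000−18000)/21000 = 0.1429; (21000−20000)/21000 = 0.0476.
Raised to α = 0.5: 0.78680; 0.72375; 0.65465; 0.53452; 0.37796; 0.21822.
Sum = 3.295901; FGT(0.5) = 3.295901 / 9 = 0.3662.

0.3662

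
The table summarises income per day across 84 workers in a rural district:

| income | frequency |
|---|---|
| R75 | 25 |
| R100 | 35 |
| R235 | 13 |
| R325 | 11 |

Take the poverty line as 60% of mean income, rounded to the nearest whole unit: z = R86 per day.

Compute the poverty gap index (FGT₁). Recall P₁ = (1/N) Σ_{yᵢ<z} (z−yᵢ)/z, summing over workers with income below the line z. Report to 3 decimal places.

0.038

Poor units: 25×R75 (q = 25 of N = 84).
Shortfall ratios: (86−75)/86 = 0.1279 (×25).
Σ = 3.197674. Dividing by the full population N = 84 gives P₁ = 0.038.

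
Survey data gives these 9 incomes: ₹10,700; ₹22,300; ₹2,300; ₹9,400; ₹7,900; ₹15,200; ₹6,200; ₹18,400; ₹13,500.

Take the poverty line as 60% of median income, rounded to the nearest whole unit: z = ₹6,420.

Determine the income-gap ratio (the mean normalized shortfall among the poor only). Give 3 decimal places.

0.338

Below z: ₹2,300, ₹6,200 (q = 2 of N = 9).
Relative gaps: 0.6417, 0.0343; sum = 0.676012.
The income-gap ratio divides by q (the poor only): 0.676012 / 2 = 0.338.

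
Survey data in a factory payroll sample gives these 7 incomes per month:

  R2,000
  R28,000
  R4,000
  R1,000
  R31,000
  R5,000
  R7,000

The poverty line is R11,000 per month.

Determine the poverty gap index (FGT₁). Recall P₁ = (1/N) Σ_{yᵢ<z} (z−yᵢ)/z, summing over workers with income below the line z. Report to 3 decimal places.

0.468

Poor units: R1,000, R2,000, R4,000, R5,000, R7,000 (q = 5 of N = 7).
Normalized shortfalls: (11000−1000)/11000 = 0.9091; (11000−2000)/11000 = 0.8182; (11000−4000)/11000 = 0.6364; (11000−5000)/11000 = 0.5455; (11000−7000)/11000 = 0.3636.
Sum of shortfalls = 3.272727; P₁ averages over all N: 3.272727 / 7 = 0.468.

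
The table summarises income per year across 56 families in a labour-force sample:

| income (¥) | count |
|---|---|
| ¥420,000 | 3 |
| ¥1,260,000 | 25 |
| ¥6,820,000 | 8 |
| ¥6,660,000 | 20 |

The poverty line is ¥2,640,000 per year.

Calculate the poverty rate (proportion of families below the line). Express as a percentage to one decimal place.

28 of the 56 families have income below ¥2,640,000.
H = 28/56 = 50.0%.

50.0%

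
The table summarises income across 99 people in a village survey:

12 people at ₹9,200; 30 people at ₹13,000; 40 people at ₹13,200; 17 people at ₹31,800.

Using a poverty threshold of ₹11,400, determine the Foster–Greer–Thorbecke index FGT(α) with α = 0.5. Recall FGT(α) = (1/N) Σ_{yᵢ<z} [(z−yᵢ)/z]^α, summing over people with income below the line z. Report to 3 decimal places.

0.053

Incomes under z: 12×₹9,200 (q = 12 of N = 99).
Shortfall ratios: (11400−9200)/11400 = 0.1930 (×12).
Raised to α = 0.5: 0.43930 (×12).
Sum = 5.271572; FGT(0.5) = 5.271572 / 99 = 0.053.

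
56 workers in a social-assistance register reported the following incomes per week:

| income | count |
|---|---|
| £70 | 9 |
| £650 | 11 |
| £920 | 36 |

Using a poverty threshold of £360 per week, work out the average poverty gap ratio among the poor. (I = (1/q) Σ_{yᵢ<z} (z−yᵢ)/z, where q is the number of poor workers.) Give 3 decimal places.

0.806

Poor units: 9×£70 (q = 9 of N = 56).
Shortfall ratios (z−y)/z: 0.8056 (×9); sum = 7.250000.
I averages over the q = 9 poor units only: 7.250000 / 9 = 0.806.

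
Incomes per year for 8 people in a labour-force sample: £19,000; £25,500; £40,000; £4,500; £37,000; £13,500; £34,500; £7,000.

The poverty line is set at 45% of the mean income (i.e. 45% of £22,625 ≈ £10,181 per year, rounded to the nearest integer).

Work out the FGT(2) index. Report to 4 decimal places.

0.0511

Below z: £4,500, £7,000 (q = 2 of N = 8).
Shortfall ratios: (10181−4500)/10181 = 0.5580; (10181−7000)/10181 = 0.3124.
Squared: 0.3114; 0.0976.
Sum = 0.408986; P₂ = 0.408986 / 8 = 0.0511.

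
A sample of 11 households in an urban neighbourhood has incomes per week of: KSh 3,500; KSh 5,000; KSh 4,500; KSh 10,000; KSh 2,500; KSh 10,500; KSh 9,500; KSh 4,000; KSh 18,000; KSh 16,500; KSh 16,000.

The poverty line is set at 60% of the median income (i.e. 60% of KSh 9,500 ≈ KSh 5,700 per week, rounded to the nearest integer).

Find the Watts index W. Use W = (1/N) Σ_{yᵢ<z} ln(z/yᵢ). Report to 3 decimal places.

Below the line: KSh 2,500, KSh 3,500, KSh 4,000, KSh 4,500, KSh 5,000 (q = 5 of N = 11).
Log gaps: ln(5700/2500) = 0.8242; ln(5700/3500) = 0.4877; ln(5700/4000) = 0.3542; ln(5700/4500) = 0.2364; ln(5700/5000) = 0.1310.
W = 2.033468 / 11 = 0.185.

0.185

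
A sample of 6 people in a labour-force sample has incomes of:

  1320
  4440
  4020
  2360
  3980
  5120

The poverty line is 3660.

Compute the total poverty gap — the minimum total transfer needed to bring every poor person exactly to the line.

Below z: 1320, 2360 (q = 2 of N = 6).
Individual gaps: 3660−1320 = 2340; 3660−2360 = 1300.
Aggregate gap = 3640.

3640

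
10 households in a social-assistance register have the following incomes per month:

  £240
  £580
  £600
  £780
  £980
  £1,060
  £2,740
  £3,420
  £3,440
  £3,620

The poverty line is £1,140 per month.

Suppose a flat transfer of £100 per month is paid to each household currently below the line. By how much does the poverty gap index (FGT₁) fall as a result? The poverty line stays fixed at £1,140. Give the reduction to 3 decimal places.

Before: below the line — £240, £580, £600, £780, £980, £1,060; poverty gap index (FGT₁) = 0.22807.
After the £100 transfer: below the line — £340, £680, £700, £880, £1,080; poverty gap index (FGT₁) = 0.17719.
Reduction = 0.22807 − 0.17719 = 0.051.

0.051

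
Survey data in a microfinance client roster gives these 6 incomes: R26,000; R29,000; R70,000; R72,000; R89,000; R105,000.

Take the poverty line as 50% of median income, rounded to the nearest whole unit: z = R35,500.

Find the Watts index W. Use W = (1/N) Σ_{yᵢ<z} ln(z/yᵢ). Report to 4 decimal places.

0.0856

Incomes under z: R26,000, R29,000 (q = 2 of N = 6).
Log shortfalls: ln(35500/26000) = 0.3114; ln(35500/29000) = 0.2022.
W = 0.513673 / 6 = 0.0856.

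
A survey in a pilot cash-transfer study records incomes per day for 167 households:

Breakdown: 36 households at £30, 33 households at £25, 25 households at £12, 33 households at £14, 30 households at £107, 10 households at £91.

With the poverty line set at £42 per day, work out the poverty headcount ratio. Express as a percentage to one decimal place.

76.0%

127 of the 167 households have income below £42.
H = 127/167 = 76.0%.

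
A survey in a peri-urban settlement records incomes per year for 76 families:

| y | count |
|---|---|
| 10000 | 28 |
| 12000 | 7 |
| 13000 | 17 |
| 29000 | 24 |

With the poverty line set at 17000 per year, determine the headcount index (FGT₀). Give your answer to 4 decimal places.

0.6842

52 of the 76 families have income below 17000.
H = 52/76 = 0.6842.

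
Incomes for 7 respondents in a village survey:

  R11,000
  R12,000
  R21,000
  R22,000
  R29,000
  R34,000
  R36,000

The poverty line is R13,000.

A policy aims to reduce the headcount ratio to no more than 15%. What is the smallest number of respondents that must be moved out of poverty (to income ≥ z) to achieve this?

1

Currently q = 2 of N = 7 are below the line (H = 0.286).
A headcount ratio of at most 15% allows at most ⌊0.15 × 7⌋ = 1 poor respondents.
So at least 2 − 1 = 1 must be lifted.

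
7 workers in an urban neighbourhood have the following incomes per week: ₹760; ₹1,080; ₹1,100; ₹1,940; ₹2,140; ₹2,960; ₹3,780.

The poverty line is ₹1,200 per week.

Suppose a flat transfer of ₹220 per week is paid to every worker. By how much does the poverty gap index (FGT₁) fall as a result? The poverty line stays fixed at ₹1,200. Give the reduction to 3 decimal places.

0.052

Before: below the line — ₹760, ₹1,080, ₹1,100; poverty gap index (FGT₁) = 0.07857.
After the ₹220 transfer: below the line — ₹980; poverty gap index (FGT₁) = 0.02619.
Reduction = 0.07857 − 0.02619 = 0.052.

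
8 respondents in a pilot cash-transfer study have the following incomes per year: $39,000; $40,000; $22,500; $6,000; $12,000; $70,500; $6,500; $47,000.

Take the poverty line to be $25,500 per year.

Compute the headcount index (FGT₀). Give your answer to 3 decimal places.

0.500

4 of the 8 respondents have income below $25,500.
H = 4/8 = 0.500.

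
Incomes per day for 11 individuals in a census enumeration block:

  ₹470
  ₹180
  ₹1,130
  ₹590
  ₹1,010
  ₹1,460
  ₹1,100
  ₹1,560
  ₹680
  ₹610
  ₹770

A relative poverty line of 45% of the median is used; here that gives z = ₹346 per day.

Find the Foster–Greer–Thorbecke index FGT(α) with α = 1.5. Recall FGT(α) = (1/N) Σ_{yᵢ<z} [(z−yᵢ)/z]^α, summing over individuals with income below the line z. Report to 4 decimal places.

Incomes under z: ₹180 (q = 1 of N = 11).
Shortfall ratios: (346−180)/346 = 0.4798.
Raised to α = 1.5: 0.33231.
Sum = 0.332313; FGT(1.5) = 0.332313 / 11 = 0.0302.

0.0302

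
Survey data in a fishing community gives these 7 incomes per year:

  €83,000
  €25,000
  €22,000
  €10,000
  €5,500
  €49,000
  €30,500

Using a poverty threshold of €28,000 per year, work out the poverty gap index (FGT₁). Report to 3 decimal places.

Poor units: €5,500, €10,000, €22,000, €25,000 (q = 4 of N = 7).
Normalized shortfalls: (28000−5500)/28000 = 0.8036; (28000−10000)/28000 = 0.6429; (28000−22000)/28000 = 0.2143; (28000−25000)/28000 = 0.1071.
Sum of shortfalls = 1.767857; P₁ averages over all N: 1.767857 / 7 = 0.253.

0.253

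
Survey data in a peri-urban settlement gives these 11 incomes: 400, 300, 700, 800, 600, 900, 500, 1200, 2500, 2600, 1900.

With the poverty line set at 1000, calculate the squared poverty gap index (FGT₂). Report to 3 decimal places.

Below z: 300, 400, 500, 600, 700, 800, 900 (q = 7 of N = 11).
Shortfall ratios: (1000−300)/1000 = 0.7000; (1000−400)/1000 = 0.6000; (1000−500)/1000 = 0.5000; (1000−600)/1000 = 0.4000; (1000−700)/1000 = 0.3000; (1000−800)/1000 = 0.2000; (1000−900)/1000 = 0.1000.
Squared: 0.4900; 0.3600; 0.2500; 0.1600; 0.0900; 0.0400; 0.0100.
Sum = 1.400000; P₂ = 1.400000 / 11 = 0.127.

0.127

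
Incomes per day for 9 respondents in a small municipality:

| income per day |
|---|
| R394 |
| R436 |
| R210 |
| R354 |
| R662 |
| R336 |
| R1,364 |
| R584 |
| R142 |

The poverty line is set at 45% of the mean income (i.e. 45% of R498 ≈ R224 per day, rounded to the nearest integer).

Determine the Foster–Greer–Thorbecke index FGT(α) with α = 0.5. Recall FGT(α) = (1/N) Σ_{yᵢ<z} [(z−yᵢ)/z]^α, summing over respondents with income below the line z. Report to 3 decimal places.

Below the line: R142, R210 (q = 2 of N = 9).
Relative gaps: (224−142)/224 = 0.3661; (224−210)/224 = 0.0625.
Raised to α = 0.5: 0.60504; 0.25000.
Sum = 0.855038; FGT(0.5) = 0.855038 / 9 = 0.095.

0.095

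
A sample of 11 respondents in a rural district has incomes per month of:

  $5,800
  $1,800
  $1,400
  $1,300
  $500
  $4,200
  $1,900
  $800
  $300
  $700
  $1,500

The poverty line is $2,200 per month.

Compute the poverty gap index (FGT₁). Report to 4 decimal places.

Incomes under z: $300, $500, $700, $800, $1,300, $1,400, $1,500, $1,800, $1,900 (q = 9 of N = 11).
Shortfall ratios: (2200−300)/2200 = 0.8636; (2200−500)/2200 = 0.7727; (2200−700)/2200 = 0.6818; (2200−800)/2200 = 0.6364; (2200−1300)/2200 = 0.4091; (2200−1400)/2200 = 0.3636; (2200−1500)/2200 = 0.3182; (2200−1800)/2200 = 0.1818; (2200−1900)/2200 = 0.1364.
Σ = 4.363636. Dividing by the full population N = 11 gives P₁ = 0.3967.

0.3967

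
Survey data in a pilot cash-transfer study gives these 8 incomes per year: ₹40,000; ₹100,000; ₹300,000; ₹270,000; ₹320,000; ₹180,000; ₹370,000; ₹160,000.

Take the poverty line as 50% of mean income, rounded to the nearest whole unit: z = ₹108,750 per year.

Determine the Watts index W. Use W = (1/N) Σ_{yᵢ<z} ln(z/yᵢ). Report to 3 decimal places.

0.136

Poor units: ₹40,000, ₹100,000 (q = 2 of N = 8).
ln(z/y) terms: ln(108750/40000) = 1.0002; ln(108750/100000) = 0.0839.
W = 1.084054 / 8 = 0.136.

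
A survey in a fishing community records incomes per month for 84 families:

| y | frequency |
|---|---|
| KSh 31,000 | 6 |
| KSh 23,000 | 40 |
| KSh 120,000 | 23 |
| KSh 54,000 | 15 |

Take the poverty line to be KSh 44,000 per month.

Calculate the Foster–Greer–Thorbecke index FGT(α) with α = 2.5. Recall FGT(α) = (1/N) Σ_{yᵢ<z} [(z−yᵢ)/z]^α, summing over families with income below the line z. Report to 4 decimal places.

Incomes under z: 40×KSh 23,000, 6×KSh 31,000 (q = 46 of N = 84).
Relative gaps: (44000−23000)/44000 = 0.4773 (×40); (44000−31000)/44000 = 0.2955 (×6).
Raised to α = 2.5: 0.15737 (×40); 0.04745 (×6).
Sum = 6.579415; FGT(2.5) = 6.579415 / 84 = 0.0783.

0.0783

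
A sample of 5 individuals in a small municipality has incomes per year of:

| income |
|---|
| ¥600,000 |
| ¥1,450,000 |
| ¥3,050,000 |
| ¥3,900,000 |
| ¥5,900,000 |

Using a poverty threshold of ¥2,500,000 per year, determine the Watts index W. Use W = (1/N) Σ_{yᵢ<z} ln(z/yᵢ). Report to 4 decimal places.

0.3944

Below z: ¥600,000, ¥1,450,000 (q = 2 of N = 5).
Log gaps: ln(2500000/600000) = 1.4271; ln(2500000/1450000) = 0.5447.
W = 1.971844 / 5 = 0.3944.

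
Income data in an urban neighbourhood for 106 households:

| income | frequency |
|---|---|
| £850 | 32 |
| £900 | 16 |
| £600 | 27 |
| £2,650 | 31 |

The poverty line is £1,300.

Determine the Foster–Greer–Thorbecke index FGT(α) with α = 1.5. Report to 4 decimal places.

Poor units: 27×£600, 32×£850, 16×£900 (q = 75 of N = 106).
Normalized shortfalls: (1300−600)/1300 = 0.5385 (×27); (1300−850)/1300 = 0.3462 (×32); (1300−900)/1300 = 0.3077 (×16).
Raised to α = 1.5: 0.39512 (×27); 0.20366 (×32); 0.17068 (×16).
Sum = 19.916236; FGT(1.5) = 19.916236 / 106 = 0.1879.

0.1879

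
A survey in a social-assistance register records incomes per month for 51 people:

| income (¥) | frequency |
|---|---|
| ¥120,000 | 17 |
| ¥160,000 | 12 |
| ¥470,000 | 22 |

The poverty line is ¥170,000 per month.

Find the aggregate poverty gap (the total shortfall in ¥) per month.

Incomes under z: 17×¥120,000, 12×¥160,000 (q = 29 of N = 51).
Individual gaps: 17×(170000−120000) = 850000; 12×(170000−160000) = 120000.
Aggregate gap = ¥970,000.

¥970,000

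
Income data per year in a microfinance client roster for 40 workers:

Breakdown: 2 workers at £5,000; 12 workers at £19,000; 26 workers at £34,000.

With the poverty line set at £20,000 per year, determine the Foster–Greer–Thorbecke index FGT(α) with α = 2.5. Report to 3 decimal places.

Below z: 2×£5,000, 12×£19,000 (q = 14 of N = 40).
Normalized shortfalls: (20000−5000)/20000 = 0.7500 (×2); (20000−19000)/20000 = 0.0500 (×12).
Raised to α = 2.5: 0.48714 (×2); 0.00056 (×12).
Sum = 0.980987; FGT(2.5) = 0.980987 / 40 = 0.025.

0.025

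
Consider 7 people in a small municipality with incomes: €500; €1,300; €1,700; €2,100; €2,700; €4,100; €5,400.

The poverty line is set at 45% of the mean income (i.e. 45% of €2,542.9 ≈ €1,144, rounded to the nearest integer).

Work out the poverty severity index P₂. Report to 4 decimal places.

Poor units: €500 (q = 1 of N = 7).
Shortfall ratios: (1144−500)/1144 = 0.5629.
Squared: 0.3169.
Sum = 0.316898; P₂ = 0.316898 / 7 = 0.0453.

0.0453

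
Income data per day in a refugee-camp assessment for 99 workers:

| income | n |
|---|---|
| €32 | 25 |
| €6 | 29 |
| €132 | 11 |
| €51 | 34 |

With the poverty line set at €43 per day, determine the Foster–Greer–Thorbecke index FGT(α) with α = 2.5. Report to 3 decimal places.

0.210

Below the line: 29×€6, 25×€32 (q = 54 of N = 99).
Shortfall ratios: (43−6)/43 = 0.8605 (×29); (43−32)/43 = 0.2558 (×25).
Raised to α = 2.5: 0.68680 (×29); 0.03310 (×25).
Sum = 20.744799; FGT(2.5) = 20.744799 / 99 = 0.210.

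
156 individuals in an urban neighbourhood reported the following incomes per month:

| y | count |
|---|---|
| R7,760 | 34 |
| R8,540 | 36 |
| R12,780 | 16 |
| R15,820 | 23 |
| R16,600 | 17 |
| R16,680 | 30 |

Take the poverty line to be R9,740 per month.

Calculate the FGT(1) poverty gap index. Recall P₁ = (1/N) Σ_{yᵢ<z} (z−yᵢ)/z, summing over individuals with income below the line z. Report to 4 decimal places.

0.0727

Below the line: 34×R7,760, 36×R8,540 (q = 70 of N = 156).
Relative gaps: (9740−7760)/9740 = 0.2033 (×34); (9740−8540)/9740 = 0.1232 (×36).
Σ = 11.347023. Dividing by the full population N = 156 gives P₁ = 0.0727.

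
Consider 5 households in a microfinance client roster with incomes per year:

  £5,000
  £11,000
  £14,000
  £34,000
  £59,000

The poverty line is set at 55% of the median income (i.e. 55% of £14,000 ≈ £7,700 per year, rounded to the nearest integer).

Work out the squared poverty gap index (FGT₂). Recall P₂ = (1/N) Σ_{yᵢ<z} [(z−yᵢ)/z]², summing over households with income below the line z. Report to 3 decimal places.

0.025

Poor units: £5,000 (q = 1 of N = 5).
Relative gaps: (7700−5000)/7700 = 0.3506.
Squared: 0.1230.
Sum = 0.122955; P₂ = 0.122955 / 5 = 0.025.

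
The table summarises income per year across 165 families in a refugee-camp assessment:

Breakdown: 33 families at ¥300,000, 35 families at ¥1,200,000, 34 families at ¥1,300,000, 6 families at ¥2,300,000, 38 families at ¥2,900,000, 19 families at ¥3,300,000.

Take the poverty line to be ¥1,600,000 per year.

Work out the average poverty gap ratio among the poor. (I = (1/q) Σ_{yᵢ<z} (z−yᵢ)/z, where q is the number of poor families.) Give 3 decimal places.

Below z: 33×¥300,000, 35×¥1,200,000, 34×¥1,300,000 (q = 102 of N = 165).
Shortfall ratios (z−y)/z: 0.8125 (×33), 0.2500 (×35), 0.1875 (×34); sum = 41.937500.
The income-gap ratio divides by q (the poor only): 41.937500 / 102 = 0.411.

0.411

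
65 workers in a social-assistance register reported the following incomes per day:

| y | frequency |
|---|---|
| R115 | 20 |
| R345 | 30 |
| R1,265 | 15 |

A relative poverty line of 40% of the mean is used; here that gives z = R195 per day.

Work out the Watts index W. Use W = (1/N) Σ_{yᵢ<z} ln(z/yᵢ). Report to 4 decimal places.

0.1625

Incomes under z: 20×R115 (q = 20 of N = 65).
Log gaps: ln(195/115) = 0.5281 (×20).
W = 10.561349 / 65 = 0.1625.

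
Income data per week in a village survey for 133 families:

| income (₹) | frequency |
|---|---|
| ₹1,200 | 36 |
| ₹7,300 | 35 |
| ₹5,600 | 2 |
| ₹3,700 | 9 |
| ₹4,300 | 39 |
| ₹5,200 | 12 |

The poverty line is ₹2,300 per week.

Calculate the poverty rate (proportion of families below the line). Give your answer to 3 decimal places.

0.271

36 of the 133 families have income below ₹2,300.
H = 36/133 = 0.271.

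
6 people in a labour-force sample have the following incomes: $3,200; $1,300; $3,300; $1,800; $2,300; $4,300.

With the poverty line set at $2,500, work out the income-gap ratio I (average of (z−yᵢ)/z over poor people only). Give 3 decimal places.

Incomes under z: $1,300, $1,800, $2,300 (q = 3 of N = 6).
Shortfall ratios (z−y)/z: 0.4800, 0.2800, 0.0800; sum = 0.840000.
I averages over the q = 3 poor units only: 0.840000 / 3 = 0.280.

0.280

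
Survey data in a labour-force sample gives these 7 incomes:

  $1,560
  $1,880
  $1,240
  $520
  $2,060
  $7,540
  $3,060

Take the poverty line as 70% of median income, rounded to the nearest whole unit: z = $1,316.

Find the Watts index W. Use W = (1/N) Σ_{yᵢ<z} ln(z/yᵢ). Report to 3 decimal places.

Incomes under z: $520, $1,240 (q = 2 of N = 7).
Log gaps: ln(1316/520) = 0.9285; ln(1316/1240) = 0.0595.
W = 0.988009 / 7 = 0.141.

0.141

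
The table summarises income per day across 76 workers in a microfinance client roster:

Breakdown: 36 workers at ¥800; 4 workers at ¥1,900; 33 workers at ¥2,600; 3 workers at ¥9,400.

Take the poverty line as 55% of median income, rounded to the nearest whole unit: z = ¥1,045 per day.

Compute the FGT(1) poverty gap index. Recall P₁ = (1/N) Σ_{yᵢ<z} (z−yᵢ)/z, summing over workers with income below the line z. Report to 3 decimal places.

Below z: 36×¥800 (q = 36 of N = 76).
Normalized shortfalls: (1045−800)/1045 = 0.2344 (×36).
Sum of shortfalls = 8.440191; P₁ averages over all N: 8.440191 / 76 = 0.111.

0.111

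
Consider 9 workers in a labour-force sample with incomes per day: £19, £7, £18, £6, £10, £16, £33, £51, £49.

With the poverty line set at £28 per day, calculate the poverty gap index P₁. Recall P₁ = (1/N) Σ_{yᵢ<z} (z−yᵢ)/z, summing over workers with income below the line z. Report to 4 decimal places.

Poor units: £6, £7, £10, £16, £18, £19 (q = 6 of N = 9).
Shortfall ratios: (28−6)/28 = 0.7857; (28−7)/28 = 0.7500; (28−10)/28 = 0.6429; (28−16)/28 = 0.4286; (28−18)/28 = 0.3571; (28−19)/28 = 0.3214.
Σ = 3.285714. Dividing by the full population N = 9 gives P₁ = 0.3651.

0.3651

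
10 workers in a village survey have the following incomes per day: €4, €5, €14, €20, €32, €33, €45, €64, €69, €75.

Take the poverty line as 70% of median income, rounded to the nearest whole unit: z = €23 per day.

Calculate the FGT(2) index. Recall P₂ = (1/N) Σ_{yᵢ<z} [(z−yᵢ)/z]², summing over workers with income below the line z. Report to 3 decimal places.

Below the line: €4, €5, €14, €20 (q = 4 of N = 10).
Normalized shortfalls: (23−4)/23 = 0.8261; (23−5)/23 = 0.7826; (23−14)/23 = 0.3913; (23−20)/23 = 0.1304.
Squared: 0.6824; 0.6125; 0.1531; 0.0170.
Sum = 1.465028; P₂ = 1.465028 / 10 = 0.147.

0.147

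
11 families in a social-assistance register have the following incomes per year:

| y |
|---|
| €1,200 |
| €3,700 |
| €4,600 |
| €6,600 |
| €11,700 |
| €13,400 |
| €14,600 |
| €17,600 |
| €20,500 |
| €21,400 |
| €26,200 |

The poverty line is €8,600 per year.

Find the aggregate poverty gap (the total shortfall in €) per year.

€18,300

Poor units: €1,200, €3,700, €4,600, €6,600 (q = 4 of N = 11).
Individual gaps: 8600−1200 = 7400; 8600−3700 = 4900; 8600−4600 = 4000; 8600−6600 = 2000.
Aggregate gap = €18,300.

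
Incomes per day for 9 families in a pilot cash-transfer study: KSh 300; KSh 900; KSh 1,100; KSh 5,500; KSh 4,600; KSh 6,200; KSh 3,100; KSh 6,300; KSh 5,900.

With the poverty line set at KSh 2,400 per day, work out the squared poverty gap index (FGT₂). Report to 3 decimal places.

Poor units: KSh 300, KSh 900, KSh 1,100 (q = 3 of N = 9).
Normalized shortfalls: (2400−300)/2400 = 0.8750; (2400−900)/2400 = 0.6250; (2400−1100)/2400 = 0.5417.
Squared: 0.7656; 0.3906; 0.2934.
Sum = 1.449653; P₂ = 1.449653 / 9 = 0.161.

0.161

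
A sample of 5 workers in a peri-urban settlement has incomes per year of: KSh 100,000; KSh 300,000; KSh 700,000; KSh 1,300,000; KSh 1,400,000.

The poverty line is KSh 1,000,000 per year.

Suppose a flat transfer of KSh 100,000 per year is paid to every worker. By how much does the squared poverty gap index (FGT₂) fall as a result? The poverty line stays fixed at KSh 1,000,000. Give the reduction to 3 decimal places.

Before: below the line — KSh 100,000, KSh 300,000, KSh 700,000; squared poverty gap index (FGT₂) = 0.27800.
After the KSh 100,000 transfer: below the line — KSh 200,000, KSh 400,000, KSh 800,000; squared poverty gap index (FGT₂) = 0.20800.
Reduction = 0.27800 − 0.20800 = 0.070.

0.070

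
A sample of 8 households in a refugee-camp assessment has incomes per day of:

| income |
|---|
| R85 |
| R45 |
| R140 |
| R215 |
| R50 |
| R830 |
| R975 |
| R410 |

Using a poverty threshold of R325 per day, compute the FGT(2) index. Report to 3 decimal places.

0.305

Incomes under z: R45, R50, R85, R140, R215 (q = 5 of N = 8).
Normalized shortfalls: (325−45)/325 = 0.8615; (325−50)/325 = 0.8462; (325−85)/325 = 0.7385; (325−140)/325 = 0.5692; (325−215)/325 = 0.3385.
Squared: 0.7422; 0.7160; 0.5453; 0.3240; 0.1146.
Sum = 2.442130; P₂ = 2.442130 / 8 = 0.305.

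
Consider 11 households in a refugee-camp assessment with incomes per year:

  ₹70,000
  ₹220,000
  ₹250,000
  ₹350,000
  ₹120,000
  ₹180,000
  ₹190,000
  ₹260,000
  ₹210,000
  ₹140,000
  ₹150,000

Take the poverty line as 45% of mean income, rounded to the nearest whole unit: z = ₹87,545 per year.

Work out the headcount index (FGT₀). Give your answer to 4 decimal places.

1 of the 11 households have income below ₹87,545.
H = 1/11 = 0.0909.

0.0909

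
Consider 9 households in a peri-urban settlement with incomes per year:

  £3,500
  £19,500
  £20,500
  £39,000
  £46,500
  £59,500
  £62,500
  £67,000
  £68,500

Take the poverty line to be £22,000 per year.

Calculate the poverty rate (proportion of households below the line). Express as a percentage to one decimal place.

33.3%

3 of the 9 households have income below £22,000.
H = 3/9 = 33.3%.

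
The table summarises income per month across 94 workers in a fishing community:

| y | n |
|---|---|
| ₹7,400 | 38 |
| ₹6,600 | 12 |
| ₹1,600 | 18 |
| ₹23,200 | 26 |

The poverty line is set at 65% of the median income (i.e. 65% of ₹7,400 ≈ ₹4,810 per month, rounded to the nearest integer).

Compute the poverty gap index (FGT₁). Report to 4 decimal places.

Poor units: 18×₹1,600 (q = 18 of N = 94).
Relative gaps: (4810−1600)/4810 = 0.6674 (×18).
Sum of shortfalls = 12.012474; P₁ averages over all N: 12.012474 / 94 = 0.1278.

0.1278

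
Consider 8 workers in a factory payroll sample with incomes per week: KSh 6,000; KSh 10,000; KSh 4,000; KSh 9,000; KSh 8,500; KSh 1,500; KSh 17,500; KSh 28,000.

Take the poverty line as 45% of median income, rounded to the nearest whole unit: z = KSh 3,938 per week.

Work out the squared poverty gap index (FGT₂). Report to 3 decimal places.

0.048

Poor units: KSh 1,500 (q = 1 of N = 8).
Shortfall ratios: (3938−1500)/3938 = 0.6191.
Squared: 0.3833.
Sum = 0.383280; P₂ = 0.383280 / 8 = 0.048.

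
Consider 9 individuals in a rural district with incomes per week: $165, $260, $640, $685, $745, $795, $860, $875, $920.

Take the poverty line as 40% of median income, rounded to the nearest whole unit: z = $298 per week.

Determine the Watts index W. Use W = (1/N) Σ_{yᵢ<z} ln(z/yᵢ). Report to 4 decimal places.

0.0808

Incomes under z: $165, $260 (q = 2 of N = 9).
Log gaps: ln(298/165) = 0.5911; ln(298/260) = 0.1364.
W = 0.727560 / 9 = 0.0808.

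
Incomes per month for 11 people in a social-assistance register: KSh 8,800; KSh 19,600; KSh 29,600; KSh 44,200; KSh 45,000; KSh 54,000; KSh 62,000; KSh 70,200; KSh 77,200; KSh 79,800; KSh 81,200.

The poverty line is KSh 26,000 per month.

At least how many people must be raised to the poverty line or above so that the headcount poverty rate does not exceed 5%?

Currently q = 2 of N = 11 are below the line (H = 0.182).
A headcount ratio of at most 5% allows at most ⌊0.05 × 11⌋ = 0 poor people.
So at least 2 − 0 = 2 must be lifted.

2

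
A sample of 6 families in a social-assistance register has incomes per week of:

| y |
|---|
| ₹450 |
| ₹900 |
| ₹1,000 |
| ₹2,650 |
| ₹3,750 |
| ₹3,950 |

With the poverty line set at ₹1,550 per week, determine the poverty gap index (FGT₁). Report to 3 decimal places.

0.247

Below z: ₹450, ₹900, ₹1,000 (q = 3 of N = 6).
Gap ratios (z−y)/z: (1550−450)/1550 = 0.7097; (1550−900)/1550 = 0.4194; (1550−1000)/1550 = 0.3548.
Σ = 1.483871. Dividing by the full population N = 6 gives P₁ = 0.247.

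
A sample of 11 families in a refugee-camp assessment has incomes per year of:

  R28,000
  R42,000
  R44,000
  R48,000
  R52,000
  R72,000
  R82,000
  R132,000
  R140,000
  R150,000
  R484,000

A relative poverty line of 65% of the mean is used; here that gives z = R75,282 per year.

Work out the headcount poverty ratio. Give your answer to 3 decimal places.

6 of the 11 families have income below R75,282.
H = 6/11 = 0.545.

0.545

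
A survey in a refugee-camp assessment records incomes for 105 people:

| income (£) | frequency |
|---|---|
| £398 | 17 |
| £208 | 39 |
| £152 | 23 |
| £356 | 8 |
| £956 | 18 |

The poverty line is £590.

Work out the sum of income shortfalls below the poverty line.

£30,108

Below z: 23×£152, 39×£208, 8×£356, 17×£398 (q = 87 of N = 105).
Individual gaps: 23×(590−152) = 10074; 39×(590−208) = 14898; 8×(590−356) = 1872; 17×(590−398) = 3264.
Aggregate gap = £30,108.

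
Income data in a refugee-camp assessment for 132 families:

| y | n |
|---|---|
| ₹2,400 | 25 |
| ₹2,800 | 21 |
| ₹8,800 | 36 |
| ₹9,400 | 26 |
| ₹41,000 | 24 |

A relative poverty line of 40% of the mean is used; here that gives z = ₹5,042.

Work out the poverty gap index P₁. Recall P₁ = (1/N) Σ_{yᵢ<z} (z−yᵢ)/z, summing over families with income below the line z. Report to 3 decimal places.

Below the line: 25×₹2,400, 21×₹2,800 (q = 46 of N = 132).
Normalized shortfalls: (5042−2400)/5042 = 0.5240 (×25); (5042−2800)/5042 = 0.4447 (×21).
Σ = 22.437921. Dividing by the full population N = 132 gives P₁ = 0.170.

0.170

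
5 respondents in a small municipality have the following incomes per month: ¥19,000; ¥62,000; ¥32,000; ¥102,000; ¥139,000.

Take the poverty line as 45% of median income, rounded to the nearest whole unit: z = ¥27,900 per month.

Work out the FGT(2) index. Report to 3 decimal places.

Below z: ¥19,000 (q = 1 of N = 5).
Normalized shortfalls: (27900−19000)/27900 = 0.3190.
Squared: 0.1018.
Sum = 0.101759; P₂ = 0.101759 / 5 = 0.020.

0.020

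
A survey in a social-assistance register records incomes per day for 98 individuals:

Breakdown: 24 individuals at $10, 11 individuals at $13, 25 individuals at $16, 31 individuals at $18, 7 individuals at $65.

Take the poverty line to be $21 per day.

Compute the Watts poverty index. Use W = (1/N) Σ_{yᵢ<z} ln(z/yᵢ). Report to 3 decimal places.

Below the line: 24×$10, 11×$13, 25×$16, 31×$18 (q = 91 of N = 98).
ln(z/y) terms: ln(21/10) = 0.7419 (×24); ln(21/13) = 0.4796 (×11); ln(21/16) = 0.2719 (×25); ln(21/18) = 0.1542 (×31).
W = 34.658814 / 98 = 0.354.

0.354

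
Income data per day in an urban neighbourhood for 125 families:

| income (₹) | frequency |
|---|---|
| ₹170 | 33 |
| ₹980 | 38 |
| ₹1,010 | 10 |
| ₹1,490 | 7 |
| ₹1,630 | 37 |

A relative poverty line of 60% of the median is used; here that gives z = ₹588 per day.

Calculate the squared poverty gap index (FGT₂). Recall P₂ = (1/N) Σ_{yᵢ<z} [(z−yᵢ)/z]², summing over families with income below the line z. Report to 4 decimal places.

Incomes under z: 33×₹170 (q = 33 of N = 125).
Relative gaps: (588−170)/588 = 0.7109 (×33).
Squared: 0.5054 (×33).
Sum = 16.676767; P₂ = 16.676767 / 125 = 0.1334.

0.1334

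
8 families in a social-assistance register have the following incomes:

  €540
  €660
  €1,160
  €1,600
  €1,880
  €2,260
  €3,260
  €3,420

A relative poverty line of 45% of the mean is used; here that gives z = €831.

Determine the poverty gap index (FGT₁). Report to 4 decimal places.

0.0695

Incomes under z: €540, €660 (q = 2 of N = 8).
Gap ratios (z−y)/z: (831−540)/831 = 0.3502; (831−660)/831 = 0.2058.
Sum of shortfalls = 0.555957; P₁ averages over all N: 0.555957 / 8 = 0.0695.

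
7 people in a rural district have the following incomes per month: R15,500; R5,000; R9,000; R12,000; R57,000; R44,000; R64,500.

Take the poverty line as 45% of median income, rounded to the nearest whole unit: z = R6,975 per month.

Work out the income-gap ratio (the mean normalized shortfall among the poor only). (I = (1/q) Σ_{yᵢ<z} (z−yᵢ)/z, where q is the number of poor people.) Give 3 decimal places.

Below the line: R5,000 (q = 1 of N = 7).
Relative gaps: 0.2832; sum = 0.283154.
I averages over the q = 1 poor units only: 0.283154 / 1 = 0.283.

0.283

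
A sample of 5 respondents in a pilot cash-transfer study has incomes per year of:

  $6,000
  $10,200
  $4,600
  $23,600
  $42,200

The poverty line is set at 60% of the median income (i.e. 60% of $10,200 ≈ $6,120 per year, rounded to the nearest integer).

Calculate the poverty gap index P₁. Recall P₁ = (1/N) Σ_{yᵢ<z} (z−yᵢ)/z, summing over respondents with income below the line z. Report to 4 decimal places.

Poor units: $4,600, $6,000 (q = 2 of N = 5).
Normalized shortfalls: (6120−4600)/6120 = 0.2484; (6120−6000)/6120 = 0.0196.
Σ = 0.267974. Dividing by the full population N = 5 gives P₁ = 0.0536.

0.0536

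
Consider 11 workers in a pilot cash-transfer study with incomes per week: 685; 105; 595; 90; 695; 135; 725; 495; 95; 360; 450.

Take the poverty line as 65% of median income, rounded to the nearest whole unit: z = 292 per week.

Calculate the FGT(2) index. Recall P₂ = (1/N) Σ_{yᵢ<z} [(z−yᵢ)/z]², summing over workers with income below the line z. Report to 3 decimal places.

Below the line: 90, 95, 105, 135 (q = 4 of N = 11).
Normalized shortfalls: (292−90)/292 = 0.6918; (292−95)/292 = 0.6747; (292−105)/292 = 0.6404; (292−135)/292 = 0.5377.
Squared: 0.4786; 0.4552; 0.4101; 0.2891.
Sum = 1.632940; P₂ = 1.632940 / 11 = 0.148.

0.148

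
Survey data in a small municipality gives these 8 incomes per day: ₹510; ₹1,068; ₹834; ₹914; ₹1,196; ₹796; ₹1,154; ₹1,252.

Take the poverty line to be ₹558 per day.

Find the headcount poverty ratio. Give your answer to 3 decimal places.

0.125

1 of the 8 workers have income below ₹558.
H = 1/8 = 0.125.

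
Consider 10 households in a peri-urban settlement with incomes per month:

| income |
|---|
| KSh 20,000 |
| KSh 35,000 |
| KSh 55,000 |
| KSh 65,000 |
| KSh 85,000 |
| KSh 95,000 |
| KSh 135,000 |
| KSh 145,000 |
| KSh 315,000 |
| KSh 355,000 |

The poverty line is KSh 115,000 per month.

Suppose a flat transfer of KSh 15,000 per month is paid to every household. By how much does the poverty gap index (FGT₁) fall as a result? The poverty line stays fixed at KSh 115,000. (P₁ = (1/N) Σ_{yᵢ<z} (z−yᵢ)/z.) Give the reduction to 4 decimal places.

Before: below the line — KSh 20,000, KSh 35,000, KSh 55,000, KSh 65,000, KSh 85,000, KSh 95,000; poverty gap index (FGT₁) = 0.291304.
After the KSh 15,000 transfer: below the line — KSh 35,000, KSh 50,000, KSh 70,000, KSh 80,000, KSh 100,000, KSh 110,000; poverty gap index (FGT₁) = 0.213043.
Reduction = 0.291304 − 0.213043 = 0.0783.

0.0783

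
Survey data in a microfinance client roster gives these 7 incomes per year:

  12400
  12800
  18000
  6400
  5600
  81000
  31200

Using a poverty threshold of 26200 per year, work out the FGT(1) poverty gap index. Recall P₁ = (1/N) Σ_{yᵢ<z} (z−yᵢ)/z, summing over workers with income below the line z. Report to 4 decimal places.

0.4133

Poor units: 5600, 6400, 12400, 12800, 18000 (q = 5 of N = 7).
Relative gaps: (26200−5600)/26200 = 0.7863; (26200−6400)/26200 = 0.7557; (26200−12400)/26200 = 0.5267; (26200−12800)/26200 = 0.5115; (26200−18000)/26200 = 0.3130.
Sum of shortfalls = 2.893130; P₁ averages over all N: 2.893130 / 7 = 0.4133.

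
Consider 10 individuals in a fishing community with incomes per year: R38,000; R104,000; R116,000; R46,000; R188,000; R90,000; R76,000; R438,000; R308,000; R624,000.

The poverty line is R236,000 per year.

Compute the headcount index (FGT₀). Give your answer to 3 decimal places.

0.700

7 of the 10 individuals have income below R236,000.
H = 7/10 = 0.700.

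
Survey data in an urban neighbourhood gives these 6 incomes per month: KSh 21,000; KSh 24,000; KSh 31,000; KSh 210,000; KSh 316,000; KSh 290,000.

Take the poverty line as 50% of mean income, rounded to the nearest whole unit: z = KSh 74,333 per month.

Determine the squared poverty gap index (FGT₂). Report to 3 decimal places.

0.219

Poor units: KSh 21,000, KSh 24,000, KSh 31,000 (q = 3 of N = 6).
Shortfall ratios: (74333−21000)/74333 = 0.7175; (74333−24000)/74333 = 0.6771; (74333−31000)/74333 = 0.5830.
Squared: 0.5148; 0.4585; 0.3398.
Sum = 1.313131; P₂ = 1.313131 / 6 = 0.219.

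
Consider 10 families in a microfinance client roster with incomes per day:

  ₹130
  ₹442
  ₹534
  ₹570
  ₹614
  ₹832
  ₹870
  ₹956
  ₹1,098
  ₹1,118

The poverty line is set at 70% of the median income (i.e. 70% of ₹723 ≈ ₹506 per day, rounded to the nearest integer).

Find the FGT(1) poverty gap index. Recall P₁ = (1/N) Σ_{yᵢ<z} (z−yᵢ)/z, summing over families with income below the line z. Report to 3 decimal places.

Incomes under z: ₹130, ₹442 (q = 2 of N = 10).
Normalized shortfalls: (506−130)/506 = 0.7431; (506−442)/506 = 0.1265.
Σ = 0.869565. Dividing by the full population N = 10 gives P₁ = 0.087.

0.087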